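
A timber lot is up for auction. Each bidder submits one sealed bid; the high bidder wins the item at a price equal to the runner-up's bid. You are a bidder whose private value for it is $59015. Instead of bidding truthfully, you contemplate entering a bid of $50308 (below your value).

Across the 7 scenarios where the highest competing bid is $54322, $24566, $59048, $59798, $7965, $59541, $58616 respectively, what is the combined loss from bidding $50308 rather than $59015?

The deviation costs you only when the competing bid falls strictly between $50308 and $59015; elsewhere both bids give the same outcome.
$54322: truthful payoff $4693, deviation payoff $0 → loss $4693.
$24566: outcomes coincide → loss $0.
$59048: outcomes coincide → loss $0.
$59798: outcomes coincide → loss $0.
$7965: outcomes coincide → loss $0.
$59541: outcomes coincide → loss $0.
$58616: truthful payoff $399, deviation payoff $0 → loss $399.
Total loss = $4693 + $399 = $5092.

$5092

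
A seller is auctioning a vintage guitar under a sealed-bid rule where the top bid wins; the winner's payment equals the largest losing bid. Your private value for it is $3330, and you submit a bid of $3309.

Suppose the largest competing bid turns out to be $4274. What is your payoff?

Your bid $3309 is below the highest competing bid $4274, so you lose.
A losing bidder pays nothing and receives nothing: payoff = $0.

$0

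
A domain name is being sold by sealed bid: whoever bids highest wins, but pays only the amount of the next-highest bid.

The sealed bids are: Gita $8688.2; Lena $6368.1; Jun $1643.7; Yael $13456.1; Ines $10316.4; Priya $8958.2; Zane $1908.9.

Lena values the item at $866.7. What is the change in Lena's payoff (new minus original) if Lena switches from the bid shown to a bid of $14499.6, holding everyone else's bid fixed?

−$12589.4

The highest bid among the other bidders is $13456.1; Lena's bid doesn't change that.
Original bid $6368.1: Lena is not highest (top rival bid is $13456.1); payoff $0.
Alternative bid $14499.6: Lena is highest, pays the top rival bid $13456.1; payoff $866.7 − $13456.1 = −$12589.4.
Change in payoff = −$12589.4 − ($0) = −$12589.4.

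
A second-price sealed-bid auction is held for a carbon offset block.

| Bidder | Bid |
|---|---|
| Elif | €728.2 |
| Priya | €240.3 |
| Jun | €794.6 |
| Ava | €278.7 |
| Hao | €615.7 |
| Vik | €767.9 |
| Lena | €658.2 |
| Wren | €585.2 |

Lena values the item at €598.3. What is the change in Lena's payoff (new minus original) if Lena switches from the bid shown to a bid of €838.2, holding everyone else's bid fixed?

The highest bid among the other bidders is €794.6; Lena's bid doesn't change that.
Original bid €658.2: Lena is not highest (top rival bid is €794.6); payoff €0.
Alternative bid €838.2: Lena is highest, pays the top rival bid €794.6; payoff €598.3 − €794.6 = −€196.3.
Change in payoff = −€196.3 − (€0) = −€196.3.

−€196.3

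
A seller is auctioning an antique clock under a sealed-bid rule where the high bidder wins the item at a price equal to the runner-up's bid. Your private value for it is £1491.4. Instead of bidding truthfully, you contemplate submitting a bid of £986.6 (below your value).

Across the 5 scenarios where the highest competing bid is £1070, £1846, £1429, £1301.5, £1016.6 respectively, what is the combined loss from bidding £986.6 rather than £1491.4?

The deviation costs you only when the competing bid falls strictly between £986.6 and £1491.4; elsewhere both bids give the same outcome.
£1070: truthful payoff £421.4, deviation payoff £0 → loss £421.4.
£1846: outcomes coincide → loss £0.
£1429: truthful payoff £62.4, deviation payoff £0 → loss £62.4.
£1301.5: truthful payoff £189.9, deviation payoff £0 → loss £189.9.
£1016.6: truthful payoff £474.8, deviation payoff £0 → loss £474.8.
Total loss = £421.4 + £62.4 + £189.9 + £474.8 = £1148.5.

£1148.5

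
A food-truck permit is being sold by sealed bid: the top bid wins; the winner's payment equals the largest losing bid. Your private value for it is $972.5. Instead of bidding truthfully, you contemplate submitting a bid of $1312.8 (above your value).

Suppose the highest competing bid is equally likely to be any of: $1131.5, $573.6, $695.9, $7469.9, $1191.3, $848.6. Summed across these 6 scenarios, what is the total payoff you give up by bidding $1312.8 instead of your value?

$377.8

The deviation costs you only when the competing bid falls strictly between $972.5 and $1312.8; elsewhere both bids give the same outcome.
$1131.5: truthful payoff $0, deviation payoff −$159 → loss $159.
$573.6: outcomes coincide → loss $0.
$695.9: outcomes coincide → loss $0.
$7469.9: outcomes coincide → loss $0.
$1191.3: truthful payoff $0, deviation payoff −$218.8 → loss $218.8.
$848.6: outcomes coincide → loss $0.
Total loss = $159 + $218.8 = $377.8.
In a second-price auction your bid sets only whether you win, not what you pay, so bidding your true value is weakly dominant.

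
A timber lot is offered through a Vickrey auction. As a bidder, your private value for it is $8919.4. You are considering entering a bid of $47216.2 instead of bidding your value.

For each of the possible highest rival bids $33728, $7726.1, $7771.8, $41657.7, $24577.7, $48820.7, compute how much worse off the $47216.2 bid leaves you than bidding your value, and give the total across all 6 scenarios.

The deviation costs you only when the competing bid falls strictly between $8919.4 and $47216.2; elsewhere both bids give the same outcome.
$33728: truthful payoff $0, deviation payoff −$24808.6 → loss $24808.6.
$7726.1: outcomes coincide → loss $0.
$7771.8: outcomes coincide → loss $0.
$41657.7: truthful payoff $0, deviation payoff −$32738.3 → loss $32738.3.
$24577.7: truthful payoff $0, deviation payoff −$15658.3 → loss $15658.3.
$48820.7: outcomes coincide → loss $0.
Total loss = $24808.6 + $32738.3 + $15658.3 = $73205.2.
In a second-price auction your bid sets only whether you win, not what you pay, so bidding your true value is weakly dominant.

$73205.2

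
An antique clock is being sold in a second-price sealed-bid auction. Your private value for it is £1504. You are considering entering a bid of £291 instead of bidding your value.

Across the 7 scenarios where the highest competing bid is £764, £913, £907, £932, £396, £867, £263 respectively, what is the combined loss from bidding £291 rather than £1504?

£4245

The deviation costs you only when the competing bid falls strictly between £291 and £1504; elsewhere both bids give the same outcome.
£764: truthful payoff £740, deviation payoff £0 → loss £740.
£913: truthful payoff £591, deviation payoff £0 → loss £591.
£907: truthful payoff £597, deviation payoff £0 → loss £597.
£932: truthful payoff £572, deviation payoff £0 → loss £572.
£396: truthful payoff £1108, deviation payoff £0 → loss £1108.
£867: truthful payoff £637, deviation payoff £0 → loss £637.
£263: outcomes coincide → loss £0.
Total loss = £740 + £591 + £597 + £572 + £1108 + £637 = £4245.
Truthful bidding weakly dominates here: raising your bid can only win items priced above your value, and lowering it can only forfeit items priced below.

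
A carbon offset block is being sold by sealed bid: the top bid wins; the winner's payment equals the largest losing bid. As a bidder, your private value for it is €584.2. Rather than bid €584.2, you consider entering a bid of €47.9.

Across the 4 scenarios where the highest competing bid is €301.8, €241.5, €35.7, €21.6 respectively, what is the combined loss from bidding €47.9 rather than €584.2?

€625.1

The deviation costs you only when the competing bid falls strictly between €47.9 and €584.2; elsewhere both bids give the same outcome.
€301.8: truthful payoff €282.4, deviation payoff €0 → loss €282.4.
€241.5: truthful payoff €342.7, deviation payoff €0 → loss €342.7.
€35.7: outcomes coincide → loss €0.
€21.6: outcomes coincide → loss €0.
Total loss = €282.4 + €342.7 = €625.1.
Truthful bidding weakly dominates here: raising your bid can only win items priced above your value, and lowering it can only forfeit items priced below.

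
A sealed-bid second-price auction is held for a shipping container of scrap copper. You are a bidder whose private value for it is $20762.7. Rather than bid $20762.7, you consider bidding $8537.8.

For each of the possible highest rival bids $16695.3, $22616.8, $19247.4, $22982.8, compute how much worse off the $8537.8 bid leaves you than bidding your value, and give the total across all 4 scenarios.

The deviation costs you only when the competing bid falls strictly between $8537.8 and $20762.7; elsewhere both bids give the same outcome.
$16695.3: truthful payoff $4067.4, deviation payoff $0 → loss $4067.4.
$22616.8: outcomes coincide → loss $0.
$19247.4: truthful payoff $1515.3, deviation payoff $0 → loss $1515.3.
$22982.8: outcomes coincide → loss $0.
Total loss = $4067.4 + $1515.3 = $5582.7.
Because the price is fixed by the runner-up's bid, deviating from your value can only change a good outcome into a bad one — never the reverse.

$5582.7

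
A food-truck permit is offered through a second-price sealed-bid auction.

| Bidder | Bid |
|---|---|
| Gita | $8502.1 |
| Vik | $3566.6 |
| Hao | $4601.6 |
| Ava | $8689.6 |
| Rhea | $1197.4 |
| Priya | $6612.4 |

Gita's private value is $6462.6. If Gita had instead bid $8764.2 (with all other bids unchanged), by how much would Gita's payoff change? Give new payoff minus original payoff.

The highest bid among the other bidders is $8689.6; Gita's bid doesn't change that.
Original bid $8502.1: Gita is not highest (top rival bid is $8689.6); payoff $0.
Alternative bid $8764.2: Gita is highest, pays the top rival bid $8689.6; payoff $6462.6 − $8689.6 = −$2227.
Change in payoff = −$2227 − ($0) = −$2227.

−$2227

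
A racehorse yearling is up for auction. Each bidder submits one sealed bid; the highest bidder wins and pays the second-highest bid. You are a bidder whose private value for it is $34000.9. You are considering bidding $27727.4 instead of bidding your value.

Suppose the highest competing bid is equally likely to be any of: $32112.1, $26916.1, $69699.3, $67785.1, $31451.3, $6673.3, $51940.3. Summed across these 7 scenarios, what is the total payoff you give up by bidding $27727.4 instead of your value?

$4438.4

The deviation costs you only when the competing bid falls strictly between $27727.4 and $34000.9; elsewhere both bids give the same outcome.
$32112.1: truthful payoff $1888.8, deviation payoff $0 → loss $1888.8.
$26916.1: outcomes coincide → loss $0.
$69699.3: outcomes coincide → loss $0.
$67785.1: outcomes coincide → loss $0.
$31451.3: truthful payoff $2549.6, deviation payoff $0 → loss $2549.6.
$6673.3: outcomes coincide → loss $0.
$51940.3: outcomes coincide → loss $0.
Total loss = $1888.8 + $2549.6 = $4438.4.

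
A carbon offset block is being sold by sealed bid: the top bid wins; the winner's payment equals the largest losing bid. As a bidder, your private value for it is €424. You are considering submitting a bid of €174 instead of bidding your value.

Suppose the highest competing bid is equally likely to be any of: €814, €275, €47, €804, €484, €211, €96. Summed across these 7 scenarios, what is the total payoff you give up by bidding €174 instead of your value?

€362

The deviation costs you only when the competing bid falls strictly between €174 and €424; elsewhere both bids give the same outcome.
€814: outcomes coincide → loss €0.
€275: truthful payoff €149, deviation payoff €0 → loss €149.
€47: outcomes coincide → loss €0.
€804: outcomes coincide → loss €0.
€484: outcomes coincide → loss €0.
€211: truthful payoff €213, deviation payoff €0 → loss €213.
€96: outcomes coincide → loss €0.
Total loss = €149 + €213 = €362.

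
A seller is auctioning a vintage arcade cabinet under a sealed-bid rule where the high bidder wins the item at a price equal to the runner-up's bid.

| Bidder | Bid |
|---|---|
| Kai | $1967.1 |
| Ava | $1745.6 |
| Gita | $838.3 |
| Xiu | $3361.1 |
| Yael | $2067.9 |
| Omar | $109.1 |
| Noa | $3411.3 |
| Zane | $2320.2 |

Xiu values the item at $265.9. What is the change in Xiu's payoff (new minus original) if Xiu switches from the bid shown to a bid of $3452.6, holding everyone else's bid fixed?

−$3145.4

The highest bid among the other bidders is $3411.3; Xiu's bid doesn't change that.
Original bid $3361.1: Xiu is not highest (top rival bid is $3411.3); payoff $0.
Alternative bid $3452.6: Xiu is highest, pays the top rival bid $3411.3; payoff $265.9 − $3411.3 = −$3145.4.
Change in payoff = −$3145.4 − ($0) = −$3145.4.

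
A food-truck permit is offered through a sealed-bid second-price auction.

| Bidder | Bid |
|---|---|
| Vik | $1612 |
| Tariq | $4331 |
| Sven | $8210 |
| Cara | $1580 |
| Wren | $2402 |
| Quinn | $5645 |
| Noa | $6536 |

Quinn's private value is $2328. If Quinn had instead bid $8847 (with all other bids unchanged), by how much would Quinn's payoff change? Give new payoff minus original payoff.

The highest bid among the other bidders is $8210; Quinn's bid doesn't change that.
Original bid $5645: Quinn is not highest (top rival bid is $8210); payoff $0.
Alternative bid $8847: Quinn is highest, pays the top rival bid $8210; payoff $2328 − $8210 = −$5882.
Change in payoff = −$5882 − ($0) = −$5882.

−$5882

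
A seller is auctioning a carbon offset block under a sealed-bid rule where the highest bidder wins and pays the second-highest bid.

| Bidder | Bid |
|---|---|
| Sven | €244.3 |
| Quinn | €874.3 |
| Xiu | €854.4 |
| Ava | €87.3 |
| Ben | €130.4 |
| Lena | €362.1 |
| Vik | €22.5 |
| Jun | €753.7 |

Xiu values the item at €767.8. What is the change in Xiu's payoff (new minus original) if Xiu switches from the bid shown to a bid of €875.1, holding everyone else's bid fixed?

The highest bid among the other bidders is €874.3; Xiu's bid doesn't change that.
Original bid €854.4: Xiu is not highest (top rival bid is €874.3); payoff €0.
Alternative bid €875.1: Xiu is highest, pays the top rival bid €874.3; payoff €767.8 − €874.3 = −€106.5.
Change in payoff = −€106.5 − (€0) = −€106.5.

−€106.5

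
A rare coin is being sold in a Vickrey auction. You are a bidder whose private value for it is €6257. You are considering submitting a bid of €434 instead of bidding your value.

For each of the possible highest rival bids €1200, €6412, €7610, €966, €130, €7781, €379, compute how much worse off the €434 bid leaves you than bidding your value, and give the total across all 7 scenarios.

€10348

The deviation costs you only when the competing bid falls strictly between €434 and €6257; elsewhere both bids give the same outcome.
€1200: truthful payoff €5057, deviation payoff €0 → loss €5057.
€6412: outcomes coincide → loss €0.
€7610: outcomes coincide → loss €0.
€966: truthful payoff €5291, deviation payoff €0 → loss €5291.
€130: outcomes coincide → loss €0.
€7781: outcomes coincide → loss €0.
€379: outcomes coincide → loss €0.
Total loss = €5057 + €5291 = €10348.
In a second-price auction your bid sets only whether you win, not what you pay, so bidding your true value is weakly dominant.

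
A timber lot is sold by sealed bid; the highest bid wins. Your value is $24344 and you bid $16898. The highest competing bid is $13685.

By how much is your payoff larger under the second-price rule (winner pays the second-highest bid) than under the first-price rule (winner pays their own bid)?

$3213

You have the highest bid, so you win under either rule.
Second-price: pay $13685 → payoff $10659.
First-price: pay your own bid $16898 → payoff $7446.
Difference = $10659 − ($7446) = $3213.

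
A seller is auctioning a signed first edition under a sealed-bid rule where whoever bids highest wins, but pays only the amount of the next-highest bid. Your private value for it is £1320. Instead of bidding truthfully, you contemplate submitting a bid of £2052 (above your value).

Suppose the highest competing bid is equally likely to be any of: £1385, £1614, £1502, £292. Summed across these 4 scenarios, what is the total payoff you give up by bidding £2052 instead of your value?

£541

The deviation costs you only when the competing bid falls strictly between £1320 and £2052; elsewhere both bids give the same outcome.
£1385: truthful payoff £0, deviation payoff −£65 → loss £65.
£1614: truthful payoff £0, deviation payoff −£294 → loss £294.
£1502: truthful payoff £0, deviation payoff −£182 → loss £182.
£292: outcomes coincide → loss £0.
Total loss = £65 + £294 + £182 = £541.
In a second-price auction your bid sets only whether you win, not what you pay, so bidding your true value is weakly dominant.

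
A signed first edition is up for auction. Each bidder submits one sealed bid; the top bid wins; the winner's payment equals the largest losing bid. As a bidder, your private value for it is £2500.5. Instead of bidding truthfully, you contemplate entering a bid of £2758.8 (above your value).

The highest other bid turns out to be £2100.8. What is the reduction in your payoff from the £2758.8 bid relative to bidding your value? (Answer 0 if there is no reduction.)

£0

Bidding your value £2500.5: you win (since £2500.5 > £2100.8) and pay £2100.8. Payoff £399.7.
Bidding £2758.8: you win and pay £2100.8. Payoff £2500.5 − £2100.8 = £399.7.
Difference = £399.7 − £399.7 = £0; both bids lead to the same outcome because the competing bid is below both your value and your alternative bid.
In a second-price auction your bid sets only whether you win, not what you pay, so bidding your true value is weakly dominant.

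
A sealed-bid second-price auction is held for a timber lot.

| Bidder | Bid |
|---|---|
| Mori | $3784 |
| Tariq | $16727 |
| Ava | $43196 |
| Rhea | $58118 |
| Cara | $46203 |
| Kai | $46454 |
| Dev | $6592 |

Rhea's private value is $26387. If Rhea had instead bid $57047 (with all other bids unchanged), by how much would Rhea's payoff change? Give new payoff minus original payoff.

$0

The highest bid among the other bidders is $46454; Rhea's bid doesn't change that.
Original bid $58118: Rhea is highest, pays the top rival bid $46454; payoff $26387 − $46454 = −$20067.
Alternative bid $57047: Rhea is highest, pays the top rival bid $46454; payoff $26387 − $46454 = −$20067.
Change in payoff = −$20067 − (−$20067) = $0.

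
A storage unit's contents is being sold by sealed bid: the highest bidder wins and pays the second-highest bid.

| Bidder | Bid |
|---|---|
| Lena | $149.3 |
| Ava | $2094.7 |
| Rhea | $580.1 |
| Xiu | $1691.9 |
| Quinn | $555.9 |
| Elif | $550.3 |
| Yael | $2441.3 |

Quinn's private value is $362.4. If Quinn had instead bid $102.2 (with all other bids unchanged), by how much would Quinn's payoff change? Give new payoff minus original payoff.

$0

The highest bid among the other bidders is $2441.3; Quinn's bid doesn't change that.
Original bid $555.9: Quinn is not highest (top rival bid is $2441.3); payoff $0.
Alternative bid $102.2: Quinn is not highest (top rival bid is $2441.3); payoff $0.
Change in payoff = $0 − ($0) = $0.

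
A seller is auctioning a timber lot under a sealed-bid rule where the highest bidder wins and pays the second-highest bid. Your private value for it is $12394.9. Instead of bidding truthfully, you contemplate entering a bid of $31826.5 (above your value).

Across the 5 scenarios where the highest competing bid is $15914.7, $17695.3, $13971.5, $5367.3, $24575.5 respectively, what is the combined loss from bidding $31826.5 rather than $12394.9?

$22577.4

The deviation costs you only when the competing bid falls strictly between $12394.9 and $31826.5; elsewhere both bids give the same outcome.
$15914.7: truthful payoff $0, deviation payoff −$3519.8 → loss $3519.8.
$17695.3: truthful payoff $0, deviation payoff −$5300.4 → loss $5300.4.
$13971.5: truthful payoff $0, deviation payoff −$1576.6 → loss $1576.6.
$5367.3: outcomes coincide → loss $0.
$24575.5: truthful payoff $0, deviation payoff −$12180.6 → loss $12180.6.
Total loss = $3519.8 + $5300.4 + $1576.6 + $12180.6 = $22577.4.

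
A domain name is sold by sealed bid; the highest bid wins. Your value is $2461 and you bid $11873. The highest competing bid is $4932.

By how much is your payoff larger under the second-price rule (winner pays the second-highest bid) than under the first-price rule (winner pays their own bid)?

$6941

You have the highest bid, so you win under either rule.
Second-price: pay $4932 → payoff −$2471.
First-price: pay your own bid $11873 → payoff −$9412.
Difference = −$2471 − (−$9412) = $6941.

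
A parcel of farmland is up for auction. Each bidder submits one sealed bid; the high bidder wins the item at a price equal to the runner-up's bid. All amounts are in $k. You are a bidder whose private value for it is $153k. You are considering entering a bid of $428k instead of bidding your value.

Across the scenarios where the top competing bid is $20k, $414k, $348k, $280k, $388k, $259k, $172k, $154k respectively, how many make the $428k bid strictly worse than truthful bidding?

The deviation hurts exactly when the highest competing bid lies strictly between $153k and $428k — overbidding then wins at a price above your value.
$20k: below both → same outcome either way.
$414k: inside the interval → strictly worse (loss $261k).
$348k: inside the interval → strictly worse (loss $195k).
$280k: inside the interval → strictly worse (loss $127k).
$388k: inside the interval → strictly worse (loss $235k).
$259k: inside the interval → strictly worse (loss $106k).
$172k: inside the interval → strictly worse (loss $19k).
$154k: inside the interval → strictly worse (loss $1k).
Count: 7.

7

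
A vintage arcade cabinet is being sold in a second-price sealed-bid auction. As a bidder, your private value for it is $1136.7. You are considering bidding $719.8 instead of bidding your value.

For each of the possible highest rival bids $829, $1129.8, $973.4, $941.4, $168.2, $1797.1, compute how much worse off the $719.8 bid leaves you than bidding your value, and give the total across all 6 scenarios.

$673.2

The deviation costs you only when the competing bid falls strictly between $719.8 and $1136.7; elsewhere both bids give the same outcome.
$829: truthful payoff $307.7, deviation payoff $0 → loss $307.7.
$1129.8: truthful payoff $6.9, deviation payoff $0 → loss $6.9.
$973.4: truthful payoff $163.3, deviation payoff $0 → loss $163.3.
$941.4: truthful payoff $195.3, deviation payoff $0 → loss $195.3.
$168.2: outcomes coincide → loss $0.
$1797.1: outcomes coincide → loss $0.
Total loss = $307.7 + $6.9 + $163.3 + $195.3 = $673.2.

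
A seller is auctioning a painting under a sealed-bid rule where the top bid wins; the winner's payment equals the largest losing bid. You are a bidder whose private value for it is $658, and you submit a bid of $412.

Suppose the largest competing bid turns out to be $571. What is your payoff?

$0

Your bid $412 is below the highest competing bid $571, so you lose.
A losing bidder pays nothing and receives nothing: payoff = $0.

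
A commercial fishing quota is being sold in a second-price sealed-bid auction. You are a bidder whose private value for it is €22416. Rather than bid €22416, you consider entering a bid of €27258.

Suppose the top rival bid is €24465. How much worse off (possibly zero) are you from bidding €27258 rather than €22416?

€2049

Bidding your value €22416: you lose (since €22416 < €24465). Payoff €0.
Bidding €27258: you win and pay €24465. Payoff €22416 − €24465 = −€2049.
The competing bid €24465 lies between your value and your inflated bid, so overbidding wins an item priced above your value.
Loss from deviating = €0 − (−€2049) = €2049.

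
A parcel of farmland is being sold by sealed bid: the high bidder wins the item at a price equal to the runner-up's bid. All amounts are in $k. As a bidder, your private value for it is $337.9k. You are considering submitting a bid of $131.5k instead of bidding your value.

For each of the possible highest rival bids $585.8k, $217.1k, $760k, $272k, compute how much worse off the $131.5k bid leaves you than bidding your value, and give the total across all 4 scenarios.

The deviation costs you only when the competing bid falls strictly between $131.5k and $337.9k; elsewhere both bids give the same outcome.
$585.8k: outcomes coincide → loss $0k.
$217.1k: truthful payoff $120.8k, deviation payoff $0k → loss $120.8k.
$760k: outcomes coincide → loss $0k.
$272k: truthful payoff $65.9k, deviation payoff $0k → loss $65.9k.
Total loss = $120.8k + $65.9k = $186.7k.

$186.7k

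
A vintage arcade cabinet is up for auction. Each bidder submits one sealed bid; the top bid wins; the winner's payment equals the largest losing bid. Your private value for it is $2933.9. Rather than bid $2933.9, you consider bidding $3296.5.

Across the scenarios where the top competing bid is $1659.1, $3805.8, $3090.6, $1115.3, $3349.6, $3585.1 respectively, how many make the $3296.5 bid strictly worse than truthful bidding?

The deviation hurts exactly when the highest competing bid lies strictly between $2933.9 and $3296.5 — overbidding then wins at a price above your value.
$1659.1: below both → same outcome either way.
$3805.8: above both → same outcome either way.
$3090.6: inside the interval → strictly worse (loss $156.7).
$1115.3: below both → same outcome either way.
$3349.6: above both → same outcome either way.
$3585.1: above both → same outcome either way.
Count: 1.

1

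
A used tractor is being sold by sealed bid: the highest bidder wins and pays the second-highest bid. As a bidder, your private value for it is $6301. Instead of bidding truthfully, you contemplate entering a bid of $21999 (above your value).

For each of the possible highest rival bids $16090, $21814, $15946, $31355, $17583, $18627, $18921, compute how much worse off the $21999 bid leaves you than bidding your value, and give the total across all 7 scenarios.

The deviation costs you only when the competing bid falls strictly between $6301 and $21999; elsewhere both bids give the same outcome.
$16090: truthful payoff $0, deviation payoff −$9789 → loss $9789.
$21814: truthful payoff $0, deviation payoff −$15513 → loss $15513.
$15946: truthful payoff $0, deviation payoff −$9645 → loss $9645.
$31355: outcomes coincide → loss $0.
$17583: truthful payoff $0, deviation payoff −$11282 → loss $11282.
$18627: truthful payoff $0, deviation payoff −$12326 → loss $12326.
$18921: truthful payoff $0, deviation payoff −$12620 → loss $12620.
Total loss = $9789 + $15513 + $9645 + $11282 + $12326 + $12620 = $71175.

$71175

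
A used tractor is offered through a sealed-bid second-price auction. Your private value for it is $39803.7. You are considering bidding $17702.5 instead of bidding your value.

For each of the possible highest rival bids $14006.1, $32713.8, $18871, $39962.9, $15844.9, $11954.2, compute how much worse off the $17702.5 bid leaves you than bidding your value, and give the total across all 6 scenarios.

The deviation costs you only when the competing bid falls strictly between $17702.5 and $39803.7; elsewhere both bids give the same outcome.
$14006.1: outcomes coincide → loss $0.
$32713.8: truthful payoff $7089.9, deviation payoff $0 → loss $7089.9.
$18871: truthful payoff $20932.7, deviation payoff $0 → loss $20932.7.
$39962.9: outcomes coincide → loss $0.
$15844.9: outcomes coincide → loss $0.
$11954.2: outcomes coincide → loss $0.
Total loss = $7089.9 + $20932.7 = $28022.6.

$28022.6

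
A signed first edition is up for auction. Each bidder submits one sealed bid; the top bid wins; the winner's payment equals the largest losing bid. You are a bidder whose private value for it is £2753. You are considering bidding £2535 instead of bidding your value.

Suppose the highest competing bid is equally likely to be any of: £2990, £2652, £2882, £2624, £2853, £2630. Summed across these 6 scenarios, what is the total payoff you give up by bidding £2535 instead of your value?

£353

The deviation costs you only when the competing bid falls strictly between £2535 and £2753; elsewhere both bids give the same outcome.
£2990: outcomes coincide → loss £0.
£2652: truthful payoff £101, deviation payoff £0 → loss £101.
£2882: outcomes coincide → loss £0.
£2624: truthful payoff £129, deviation payoff £0 → loss £129.
£2853: outcomes coincide → loss £0.
£2630: truthful payoff £123, deviation payoff £0 → loss £123.
Total loss = £101 + £129 + £123 = £353.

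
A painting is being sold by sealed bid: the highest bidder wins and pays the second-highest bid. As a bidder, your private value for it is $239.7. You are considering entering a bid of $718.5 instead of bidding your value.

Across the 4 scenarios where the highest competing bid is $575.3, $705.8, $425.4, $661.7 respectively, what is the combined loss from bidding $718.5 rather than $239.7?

$1409.4

The deviation costs you only when the competing bid falls strictly between $239.7 and $718.5; elsewhere both bids give the same outcome.
$575.3: truthful payoff $0, deviation payoff −$335.6 → loss $335.6.
$705.8: truthful payoff $0, deviation payoff −$466.1 → loss $466.1.
$425.4: truthful payoff $0, deviation payoff −$185.7 → loss $185.7.
$661.7: truthful payoff $0, deviation payoff −$422 → loss $422.
Total loss = $335.6 + $466.1 + $185.7 + $422 = $1409.4.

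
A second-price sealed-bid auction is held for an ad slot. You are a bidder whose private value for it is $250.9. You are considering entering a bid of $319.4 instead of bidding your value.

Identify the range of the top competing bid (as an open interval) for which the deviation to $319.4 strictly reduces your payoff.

($250.9, $319.4)

If the competing bid is below $250.9, both bids win at the same price — no difference.
If it is above $319.4, both bids lose — no difference.
If it lies strictly between $250.9 and $319.4, bidding your value loses (payoff 0) while bidding $319.4 wins at a price above your value (payoff negative).
So the deviation strictly hurts on the open interval ($250.9, $319.4).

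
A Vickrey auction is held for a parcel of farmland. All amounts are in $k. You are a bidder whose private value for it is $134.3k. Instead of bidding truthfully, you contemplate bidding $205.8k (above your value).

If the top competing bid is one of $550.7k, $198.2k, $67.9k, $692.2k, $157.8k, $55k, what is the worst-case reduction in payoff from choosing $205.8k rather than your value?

$63.9k

$550.7k: same outcome either way → loss $0k.
$198.2k: truthful gives $0k, deviation gives −$63.9k → loss $63.9k.
$67.9k: same outcome either way → loss $0k.
$692.2k: same outcome either way → loss $0k.
$157.8k: truthful gives $0k, deviation gives −$23.5k → loss $23.5k.
$55k: same outcome either way → loss $0k.
Maximum loss: $63.9k.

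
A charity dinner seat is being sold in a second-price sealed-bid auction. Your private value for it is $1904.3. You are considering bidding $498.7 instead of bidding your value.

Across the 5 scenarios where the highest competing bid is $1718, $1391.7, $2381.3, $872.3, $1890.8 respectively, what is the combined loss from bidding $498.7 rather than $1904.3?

$1744.4

The deviation costs you only when the competing bid falls strictly between $498.7 and $1904.3; elsewhere both bids give the same outcome.
$1718: truthful payoff $186.3, deviation payoff $0 → loss $186.3.
$1391.7: truthful payoff $512.6, deviation payoff $0 → loss $512.6.
$2381.3: outcomes coincide → loss $0.
$872.3: truthful payoff $1032, deviation payoff $0 → loss $1032.
$1890.8: truthful payoff $13.5, deviation payoff $0 → loss $13.5.
Total loss = $186.3 + $512.6 + $1032 + $13.5 = $1744.4.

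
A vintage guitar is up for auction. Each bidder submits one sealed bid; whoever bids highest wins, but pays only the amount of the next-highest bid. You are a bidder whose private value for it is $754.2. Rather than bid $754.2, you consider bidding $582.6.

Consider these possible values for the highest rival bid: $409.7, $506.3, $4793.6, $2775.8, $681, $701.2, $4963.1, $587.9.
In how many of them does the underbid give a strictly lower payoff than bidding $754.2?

3

The deviation hurts exactly when the highest competing bid lies strictly between $582.6 and $754.2 — underbidding then forfeits a profitable win.
$409.7: below both → same outcome either way.
$506.3: below both → same outcome either way.
$4793.6: above both → same outcome either way.
$2775.8: above both → same outcome either way.
$681: inside the interval → strictly worse (loss $73.2).
$701.2: inside the interval → strictly worse (loss $53).
$4963.1: above both → same outcome either way.
$587.9: inside the interval → strictly worse (loss $166.3).
Count: 3.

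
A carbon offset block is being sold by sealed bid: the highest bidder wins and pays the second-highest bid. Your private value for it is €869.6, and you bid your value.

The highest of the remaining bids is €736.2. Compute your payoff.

Your bid €869.6 exceeds the highest competing bid €736.2, so you win.
In a second-price auction the winner pays the second-highest bid, €736.2.
Payoff = value − price = €869.6 − €736.2 = €133.4.

€133.4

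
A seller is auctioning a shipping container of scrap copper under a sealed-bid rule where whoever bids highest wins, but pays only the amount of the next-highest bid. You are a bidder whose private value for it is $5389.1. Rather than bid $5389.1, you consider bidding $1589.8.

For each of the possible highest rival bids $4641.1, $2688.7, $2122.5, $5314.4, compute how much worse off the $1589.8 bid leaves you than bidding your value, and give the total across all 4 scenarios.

The deviation costs you only when the competing bid falls strictly between $1589.8 and $5389.1; elsewhere both bids give the same outcome.
$4641.1: truthful payoff $748, deviation payoff $0 → loss $748.
$2688.7: truthful payoff $2700.4, deviation payoff $0 → loss $2700.4.
$2122.5: truthful payoff $3266.6, deviation payoff $0 → loss $3266.6.
$5314.4: truthful payoff $74.7, deviation payoff $0 → loss $74.7.
Total loss = $748 + $2700.4 + $3266.6 + $74.7 = $6789.7.
Truthful bidding weakly dominates here: raising your bid can only win items priced above your value, and lowering it can only forfeit items priced below.

$6789.7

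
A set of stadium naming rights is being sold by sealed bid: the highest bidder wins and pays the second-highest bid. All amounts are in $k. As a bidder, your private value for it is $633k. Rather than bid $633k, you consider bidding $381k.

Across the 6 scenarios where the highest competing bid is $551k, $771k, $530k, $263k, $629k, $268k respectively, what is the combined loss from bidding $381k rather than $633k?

$189k

The deviation costs you only when the competing bid falls strictly between $381k and $633k; elsewhere both bids give the same outcome.
$551k: truthful payoff $82k, deviation payoff $0k → loss $82k.
$771k: outcomes coincide → loss $0k.
$530k: truthful payoff $103k, deviation payoff $0k → loss $103k.
$263k: outcomes coincide → loss $0k.
$629k: truthful payoff $4k, deviation payoff $0k → loss $4k.
$268k: outcomes coincide → loss $0k.
Total loss = $82k + $103k + $4k = $189k.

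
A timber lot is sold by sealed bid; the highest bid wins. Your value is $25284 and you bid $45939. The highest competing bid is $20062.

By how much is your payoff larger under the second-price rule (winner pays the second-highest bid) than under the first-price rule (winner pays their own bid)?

$25877

You have the highest bid, so you win under either rule.
Second-price: pay $20062 → payoff $5222.
First-price: pay your own bid $45939 → payoff −$20655.
Difference = $5222 − (−$20655) = $25877.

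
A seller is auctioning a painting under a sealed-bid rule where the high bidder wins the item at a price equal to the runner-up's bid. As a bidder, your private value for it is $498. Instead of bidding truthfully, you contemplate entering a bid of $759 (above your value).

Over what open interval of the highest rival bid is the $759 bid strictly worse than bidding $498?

($498, $759)

If the competing bid is below $498, both bids win at the same price — no difference.
If it is above $759, both bids lose — no difference.
If it lies strictly between $498 and $759, bidding your value loses (payoff 0) while bidding $759 wins at a price above your value (payoff negative).
So the deviation strictly hurts on the open interval ($498, $759).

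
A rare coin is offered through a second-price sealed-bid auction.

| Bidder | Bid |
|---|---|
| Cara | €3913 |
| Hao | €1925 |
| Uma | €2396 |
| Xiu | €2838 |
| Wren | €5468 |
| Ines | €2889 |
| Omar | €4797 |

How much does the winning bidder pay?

Highest bid: Wren at €5468, so Wren wins.
Second-highest bid: Omar at €4797 — that is the price the winner pays.

€4797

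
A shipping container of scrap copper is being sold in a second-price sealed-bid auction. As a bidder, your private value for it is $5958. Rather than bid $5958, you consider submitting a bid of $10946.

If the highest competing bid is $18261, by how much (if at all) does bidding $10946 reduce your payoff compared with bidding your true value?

Bidding your value $5958: you lose (since $5958 < $18261). Payoff $0.
Bidding $10946: you lose. Payoff $0.
Difference = $0 − $0 = $0; both bids lead to the same outcome because the competing bid is above both your value and your alternative bid.
In a second-price auction your bid sets only whether you win, not what you pay, so bidding your true value is weakly dominant.

$0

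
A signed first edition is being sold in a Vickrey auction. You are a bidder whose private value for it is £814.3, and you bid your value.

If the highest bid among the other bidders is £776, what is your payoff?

Your bid £814.3 exceeds the highest competing bid £776, so you win.
In a second-price auction the winner pays the second-highest bid, £776.
Payoff = value − price = £814.3 − £776 = £38.3.

£38.3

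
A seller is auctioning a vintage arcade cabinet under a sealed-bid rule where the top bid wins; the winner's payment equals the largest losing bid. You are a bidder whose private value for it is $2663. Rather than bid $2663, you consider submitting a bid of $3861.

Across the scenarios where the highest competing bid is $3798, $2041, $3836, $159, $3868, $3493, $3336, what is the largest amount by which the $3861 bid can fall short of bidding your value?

$1173

$3798: truthful gives $0, deviation gives −$1135 → loss $1135.
$2041: same outcome either way → loss $0.
$3836: truthful gives $0, deviation gives −$1173 → loss $1173.
$159: same outcome either way → loss $0.
$3868: same outcome either way → loss $0.
$3493: truthful gives $0, deviation gives −$830 → loss $830.
$3336: truthful gives $0, deviation gives −$673 → loss $673.
Maximum loss: $1173.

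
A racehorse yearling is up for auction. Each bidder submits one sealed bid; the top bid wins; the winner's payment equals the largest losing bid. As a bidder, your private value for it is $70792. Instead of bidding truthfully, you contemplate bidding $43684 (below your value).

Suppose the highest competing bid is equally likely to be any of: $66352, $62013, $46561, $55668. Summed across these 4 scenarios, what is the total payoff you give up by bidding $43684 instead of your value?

$52574

The deviation costs you only when the competing bid falls strictly between $43684 and $70792; elsewhere both bids give the same outcome.
$66352: truthful payoff $4440, deviation payoff $0 → loss $4440.
$62013: truthful payoff $8779, deviation payoff $0 → loss $8779.
$46561: truthful payoff $24231, deviation payoff $0 → loss $24231.
$55668: truthful payoff $15124, deviation payoff $0 → loss $15124.
Total loss = $4440 + $8779 + $24231 + $15124 = $52574.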